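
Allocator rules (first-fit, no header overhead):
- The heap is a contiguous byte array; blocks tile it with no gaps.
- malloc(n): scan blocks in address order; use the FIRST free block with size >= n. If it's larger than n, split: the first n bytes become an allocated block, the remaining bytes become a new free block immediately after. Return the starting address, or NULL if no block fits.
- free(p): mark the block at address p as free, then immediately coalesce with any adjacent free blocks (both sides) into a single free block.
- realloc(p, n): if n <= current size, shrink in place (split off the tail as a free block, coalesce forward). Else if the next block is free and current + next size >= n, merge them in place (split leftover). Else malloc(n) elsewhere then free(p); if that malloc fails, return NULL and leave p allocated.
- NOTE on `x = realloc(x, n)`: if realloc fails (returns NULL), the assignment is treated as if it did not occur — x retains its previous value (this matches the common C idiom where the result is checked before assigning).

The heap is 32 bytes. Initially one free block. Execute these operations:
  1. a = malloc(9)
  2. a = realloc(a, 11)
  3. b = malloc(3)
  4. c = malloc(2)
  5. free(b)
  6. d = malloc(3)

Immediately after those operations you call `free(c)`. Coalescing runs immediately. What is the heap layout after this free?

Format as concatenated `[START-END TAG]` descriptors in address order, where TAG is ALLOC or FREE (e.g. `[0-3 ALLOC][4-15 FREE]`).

Op 1: a = malloc(9) -> a = 0; heap: [0-8 ALLOC][9-31 FREE]
Op 2: a = realloc(a, 11) -> a = 0; heap: [0-10 ALLOC][11-31 FREE]
Op 3: b = malloc(3) -> b = 11; heap: [0-10 ALLOC][11-13 ALLOC][14-31 FREE]
Op 4: c = malloc(2) -> c = 14; heap: [0-10 ALLOC][11-13 ALLOC][14-15 ALLOC][16-31 FREE]
Op 5: free(b) -> (freed b); heap: [0-10 ALLOC][11-13 FREE][14-15 ALLOC][16-31 FREE]
Op 6: d = malloc(3) -> d = 11; heap: [0-10 ALLOC][11-13 ALLOC][14-15 ALLOC][16-31 FREE]
free(c): c = 14 -> block [14-15 ALLOC]; mark free, coalesce with adjacent free neighbors -> [0-10 ALLOC][11-13 ALLOC][14-31 FREE]

Answer: [0-10 ALLOC][11-13 ALLOC][14-31 FREE]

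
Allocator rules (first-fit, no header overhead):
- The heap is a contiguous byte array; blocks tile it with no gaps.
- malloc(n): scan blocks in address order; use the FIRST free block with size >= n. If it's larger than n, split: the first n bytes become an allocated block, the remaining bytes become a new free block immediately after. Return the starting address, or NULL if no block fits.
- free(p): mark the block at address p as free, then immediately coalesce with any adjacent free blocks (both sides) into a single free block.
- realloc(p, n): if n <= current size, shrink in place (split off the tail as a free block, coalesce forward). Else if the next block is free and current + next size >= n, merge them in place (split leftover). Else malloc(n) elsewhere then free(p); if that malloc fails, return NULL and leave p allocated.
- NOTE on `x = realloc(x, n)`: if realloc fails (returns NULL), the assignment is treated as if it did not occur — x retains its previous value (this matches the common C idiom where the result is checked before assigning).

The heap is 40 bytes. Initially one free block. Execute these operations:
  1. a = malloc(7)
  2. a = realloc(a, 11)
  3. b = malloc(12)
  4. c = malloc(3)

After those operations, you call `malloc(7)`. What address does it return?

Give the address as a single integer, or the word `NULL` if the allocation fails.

Op 1: a = malloc(7) -> a = 0; heap: [0-6 ALLOC][7-39 FREE]
Op 2: a = realloc(a, 11) -> a = 0; heap: [0-10 ALLOC][11-39 FREE]
Op 3: b = malloc(12) -> b = 11; heap: [0-10 ALLOC][11-22 ALLOC][23-39 FREE]
Op 4: c = malloc(3) -> c = 23; heap: [0-10 ALLOC][11-22 ALLOC][23-25 ALLOC][26-39 FREE]
malloc(7): first-fit scan over [0-10 ALLOC][11-22 ALLOC][23-25 ALLOC][26-39 FREE] -> 26

Answer: 26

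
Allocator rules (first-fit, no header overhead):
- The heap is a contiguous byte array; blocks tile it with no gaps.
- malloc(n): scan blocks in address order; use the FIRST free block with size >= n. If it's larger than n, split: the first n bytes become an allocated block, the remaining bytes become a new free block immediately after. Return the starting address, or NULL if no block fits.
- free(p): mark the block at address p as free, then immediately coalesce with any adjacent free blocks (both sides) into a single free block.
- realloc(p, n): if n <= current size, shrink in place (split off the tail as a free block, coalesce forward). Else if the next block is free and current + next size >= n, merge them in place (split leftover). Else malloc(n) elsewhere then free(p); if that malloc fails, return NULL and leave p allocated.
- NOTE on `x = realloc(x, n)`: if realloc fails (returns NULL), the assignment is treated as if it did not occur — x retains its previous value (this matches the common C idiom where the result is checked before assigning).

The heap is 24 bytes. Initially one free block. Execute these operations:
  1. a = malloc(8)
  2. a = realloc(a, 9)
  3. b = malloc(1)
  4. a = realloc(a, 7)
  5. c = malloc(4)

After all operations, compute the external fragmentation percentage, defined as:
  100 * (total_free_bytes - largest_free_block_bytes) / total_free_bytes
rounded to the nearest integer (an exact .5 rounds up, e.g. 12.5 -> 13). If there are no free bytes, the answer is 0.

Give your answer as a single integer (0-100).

Op 1: a = malloc(8) -> a = 0; heap: [0-7 ALLOC][8-23 FREE]
Op 2: a = realloc(a, 9) -> a = 0; heap: [0-8 ALLOC][9-23 FREE]
Op 3: b = malloc(1) -> b = 9; heap: [0-8 ALLOC][9-9 ALLOC][10-23 FREE]
Op 4: a = realloc(a, 7) -> a = 0; heap: [0-6 ALLOC][7-8 FREE][9-9 ALLOC][10-23 FREE]
Op 5: c = malloc(4) -> c = 10; heap: [0-6 ALLOC][7-8 FREE][9-9 ALLOC][10-13 ALLOC][14-23 FREE]
Free blocks: [2 10] total_free=12 largest=10 -> 100*(12-10)/12 = 200/12 ≈ 16.667 -> rounds to 17

Answer: 17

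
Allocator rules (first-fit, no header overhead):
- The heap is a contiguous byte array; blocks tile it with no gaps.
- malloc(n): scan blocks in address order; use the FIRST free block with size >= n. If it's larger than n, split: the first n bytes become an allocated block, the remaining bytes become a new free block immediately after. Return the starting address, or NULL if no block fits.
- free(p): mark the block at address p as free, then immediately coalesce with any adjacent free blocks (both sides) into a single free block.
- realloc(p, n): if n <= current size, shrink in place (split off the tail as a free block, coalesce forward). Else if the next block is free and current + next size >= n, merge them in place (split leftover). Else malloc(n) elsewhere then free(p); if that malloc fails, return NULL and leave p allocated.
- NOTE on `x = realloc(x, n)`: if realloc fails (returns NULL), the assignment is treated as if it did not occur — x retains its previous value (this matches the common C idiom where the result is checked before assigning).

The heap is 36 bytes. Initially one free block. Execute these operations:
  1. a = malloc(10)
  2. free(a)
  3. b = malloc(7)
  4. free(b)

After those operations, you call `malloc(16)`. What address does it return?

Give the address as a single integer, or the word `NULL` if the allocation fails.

Answer: 0

Derivation:
Op 1: a = malloc(10) -> a = 0; heap: [0-9 ALLOC][10-35 FREE]
Op 2: free(a) -> (freed a); heap: [0-35 FREE]
Op 3: b = malloc(7) -> b = 0; heap: [0-6 ALLOC][7-35 FREE]
Op 4: free(b) -> (freed b); heap: [0-35 FREE]
malloc(16): first-fit scan over [0-35 FREE] -> 0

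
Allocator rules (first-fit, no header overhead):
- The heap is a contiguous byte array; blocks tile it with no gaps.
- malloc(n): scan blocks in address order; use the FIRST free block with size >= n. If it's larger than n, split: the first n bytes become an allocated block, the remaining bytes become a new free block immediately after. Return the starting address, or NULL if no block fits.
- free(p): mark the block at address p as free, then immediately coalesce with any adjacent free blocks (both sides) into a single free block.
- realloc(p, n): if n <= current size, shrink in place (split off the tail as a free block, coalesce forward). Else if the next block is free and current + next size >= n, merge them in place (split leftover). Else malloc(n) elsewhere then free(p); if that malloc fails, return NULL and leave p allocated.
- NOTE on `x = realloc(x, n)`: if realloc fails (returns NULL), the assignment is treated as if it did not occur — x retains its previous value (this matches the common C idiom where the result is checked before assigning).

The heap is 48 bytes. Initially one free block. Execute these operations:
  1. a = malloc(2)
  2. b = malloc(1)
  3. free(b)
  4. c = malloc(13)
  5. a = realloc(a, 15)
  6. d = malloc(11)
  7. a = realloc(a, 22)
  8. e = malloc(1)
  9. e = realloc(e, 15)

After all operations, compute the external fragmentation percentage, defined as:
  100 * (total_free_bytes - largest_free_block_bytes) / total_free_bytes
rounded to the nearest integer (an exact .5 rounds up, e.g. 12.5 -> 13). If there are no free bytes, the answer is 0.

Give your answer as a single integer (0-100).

Answer: 13

Derivation:
Op 1: a = malloc(2) -> a = 0; heap: [0-1 ALLOC][2-47 FREE]
Op 2: b = malloc(1) -> b = 2; heap: [0-1 ALLOC][2-2 ALLOC][3-47 FREE]
Op 3: free(b) -> (freed b); heap: [0-1 ALLOC][2-47 FREE]
Op 4: c = malloc(13) -> c = 2; heap: [0-1 ALLOC][2-14 ALLOC][15-47 FREE]
Op 5: a = realloc(a, 15) -> a = 15; heap: [0-1 FREE][2-14 ALLOC][15-29 ALLOC][30-47 FREE]
Op 6: d = malloc(11) -> d = 30; heap: [0-1 FREE][2-14 ALLOC][15-29 ALLOC][30-40 ALLOC][41-47 FREE]
Op 7: a = realloc(a, 22) -> NULL (a unchanged); heap: [0-1 FREE][2-14 ALLOC][15-29 ALLOC][30-40 ALLOC][41-47 FREE]
Op 8: e = malloc(1) -> e = 0; heap: [0-0 ALLOC][1-1 FREE][2-14 ALLOC][15-29 ALLOC][30-40 ALLOC][41-47 FREE]
Op 9: e = realloc(e, 15) -> NULL (e unchanged); heap: [0-0 ALLOC][1-1 FREE][2-14 ALLOC][15-29 ALLOC][30-40 ALLOC][41-47 FREE]
Free blocks: [1 7] total_free=8 largest=7 -> 100*(8-7)/8 = 100/8 = 12.5 -> rounds to 13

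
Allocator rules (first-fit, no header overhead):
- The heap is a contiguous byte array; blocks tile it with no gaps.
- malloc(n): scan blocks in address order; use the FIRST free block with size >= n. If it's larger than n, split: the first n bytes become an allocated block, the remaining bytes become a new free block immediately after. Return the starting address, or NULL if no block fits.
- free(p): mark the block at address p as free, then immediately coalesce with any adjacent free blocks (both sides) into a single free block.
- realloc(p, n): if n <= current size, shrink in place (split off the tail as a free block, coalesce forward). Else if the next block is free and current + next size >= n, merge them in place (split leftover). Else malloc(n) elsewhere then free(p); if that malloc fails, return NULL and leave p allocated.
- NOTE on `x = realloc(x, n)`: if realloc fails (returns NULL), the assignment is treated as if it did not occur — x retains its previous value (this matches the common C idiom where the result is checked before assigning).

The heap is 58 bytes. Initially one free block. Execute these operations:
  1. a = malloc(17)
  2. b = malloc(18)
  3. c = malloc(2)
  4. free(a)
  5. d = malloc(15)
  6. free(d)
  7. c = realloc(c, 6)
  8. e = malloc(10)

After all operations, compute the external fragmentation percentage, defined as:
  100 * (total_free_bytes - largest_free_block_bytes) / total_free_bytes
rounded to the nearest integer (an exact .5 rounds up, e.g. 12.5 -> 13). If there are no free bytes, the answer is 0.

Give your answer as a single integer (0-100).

Answer: 29

Derivation:
Op 1: a = malloc(17) -> a = 0; heap: [0-16 ALLOC][17-57 FREE]
Op 2: b = malloc(18) -> b = 17; heap: [0-16 ALLOC][17-34 ALLOC][35-57 FREE]
Op 3: c = malloc(2) -> c = 35; heap: [0-16 ALLOC][17-34 ALLOC][35-36 ALLOC][37-57 FREE]
Op 4: free(a) -> (freed a); heap: [0-16 FREE][17-34 ALLOC][35-36 ALLOC][37-57 FREE]
Op 5: d = malloc(15) -> d = 0; heap: [0-14 ALLOC][15-16 FREE][17-34 ALLOC][35-36 ALLOC][37-57 FREE]
Op 6: free(d) -> (freed d); heap: [0-16 FREE][17-34 ALLOC][35-36 ALLOC][37-57 FREE]
Op 7: c = realloc(c, 6) -> c = 35; heap: [0-16 FREE][17-34 ALLOC][35-40 ALLOC][41-57 FREE]
Op 8: e = malloc(10) -> e = 0; heap: [0-9 ALLOC][10-16 FREE][17-34 ALLOC][35-40 ALLOC][41-57 FREE]
Free blocks: [7 17] total_free=24 largest=17 -> 100*(24-17)/24 = 700/24 ≈ 29.167 -> rounds to 29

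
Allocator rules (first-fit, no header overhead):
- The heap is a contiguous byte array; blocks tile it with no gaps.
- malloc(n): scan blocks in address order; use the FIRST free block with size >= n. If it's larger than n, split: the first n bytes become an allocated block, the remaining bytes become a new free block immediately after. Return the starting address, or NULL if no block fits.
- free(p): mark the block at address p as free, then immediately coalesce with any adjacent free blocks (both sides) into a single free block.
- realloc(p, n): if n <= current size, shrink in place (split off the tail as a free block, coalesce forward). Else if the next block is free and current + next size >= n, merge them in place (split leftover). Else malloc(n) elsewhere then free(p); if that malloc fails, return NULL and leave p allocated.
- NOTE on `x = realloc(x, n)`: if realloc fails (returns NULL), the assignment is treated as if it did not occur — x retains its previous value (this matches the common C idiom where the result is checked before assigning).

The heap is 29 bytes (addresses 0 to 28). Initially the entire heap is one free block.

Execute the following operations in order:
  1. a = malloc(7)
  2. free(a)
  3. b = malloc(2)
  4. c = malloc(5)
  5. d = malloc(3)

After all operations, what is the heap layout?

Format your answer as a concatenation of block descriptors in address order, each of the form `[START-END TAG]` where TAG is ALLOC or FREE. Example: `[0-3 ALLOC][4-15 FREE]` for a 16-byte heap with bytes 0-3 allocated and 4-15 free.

Answer: [0-1 ALLOC][2-6 ALLOC][7-9 ALLOC][10-28 FREE]

Derivation:
Op 1: a = malloc(7) -> a = 0; heap: [0-6 ALLOC][7-28 FREE]
Op 2: free(a) -> (freed a); heap: [0-28 FREE]
Op 3: b = malloc(2) -> b = 0; heap: [0-1 ALLOC][2-28 FREE]
Op 4: c = malloc(5) -> c = 2; heap: [0-1 ALLOC][2-6 ALLOC][7-28 FREE]
Op 5: d = malloc(3) -> d = 7; heap: [0-1 ALLOC][2-6 ALLOC][7-9 ALLOC][10-28 FREE]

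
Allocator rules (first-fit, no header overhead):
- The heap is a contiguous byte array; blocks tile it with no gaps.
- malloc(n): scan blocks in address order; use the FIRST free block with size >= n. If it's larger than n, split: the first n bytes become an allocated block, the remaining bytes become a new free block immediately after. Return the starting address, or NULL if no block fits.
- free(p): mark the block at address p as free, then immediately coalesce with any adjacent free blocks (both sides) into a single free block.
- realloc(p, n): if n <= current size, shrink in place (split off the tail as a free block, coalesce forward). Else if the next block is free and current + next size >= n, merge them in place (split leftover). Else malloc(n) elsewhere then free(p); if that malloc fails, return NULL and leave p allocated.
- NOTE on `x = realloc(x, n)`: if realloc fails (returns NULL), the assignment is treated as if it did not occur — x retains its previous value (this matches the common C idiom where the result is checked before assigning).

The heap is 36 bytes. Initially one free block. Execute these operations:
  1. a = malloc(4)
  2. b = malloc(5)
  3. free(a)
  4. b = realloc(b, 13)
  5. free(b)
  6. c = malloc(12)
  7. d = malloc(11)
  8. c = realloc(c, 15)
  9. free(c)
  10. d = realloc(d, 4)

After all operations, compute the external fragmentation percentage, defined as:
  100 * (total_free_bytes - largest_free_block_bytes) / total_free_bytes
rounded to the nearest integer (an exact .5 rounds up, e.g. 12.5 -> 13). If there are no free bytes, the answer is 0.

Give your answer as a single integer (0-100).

Op 1: a = malloc(4) -> a = 0; heap: [0-3 ALLOC][4-35 FREE]
Op 2: b = malloc(5) -> b = 4; heap: [0-3 ALLOC][4-8 ALLOC][9-35 FREE]
Op 3: free(a) -> (freed a); heap: [0-3 FREE][4-8 ALLOC][9-35 FREE]
Op 4: b = realloc(b, 13) -> b = 4; heap: [0-3 FREE][4-16 ALLOC][17-35 FREE]
Op 5: free(b) -> (freed b); heap: [0-35 FREE]
Op 6: c = malloc(12) -> c = 0; heap: [0-11 ALLOC][12-35 FREE]
Op 7: d = malloc(11) -> d = 12; heap: [0-11 ALLOC][12-22 ALLOC][23-35 FREE]
Op 8: c = realloc(c, 15) -> NULL (c unchanged); heap: [0-11 ALLOC][12-22 ALLOC][23-35 FREE]
Op 9: free(c) -> (freed c); heap: [0-11 FREE][12-22 ALLOC][23-35 FREE]
Op 10: d = realloc(d, 4) -> d = 12; heap: [0-11 FREE][12-15 ALLOC][16-35 FREE]
Free blocks: [12 20] total_free=32 largest=20 -> 100*(32-20)/32 = 1200/32 = 37.5 -> rounds to 38

Answer: 38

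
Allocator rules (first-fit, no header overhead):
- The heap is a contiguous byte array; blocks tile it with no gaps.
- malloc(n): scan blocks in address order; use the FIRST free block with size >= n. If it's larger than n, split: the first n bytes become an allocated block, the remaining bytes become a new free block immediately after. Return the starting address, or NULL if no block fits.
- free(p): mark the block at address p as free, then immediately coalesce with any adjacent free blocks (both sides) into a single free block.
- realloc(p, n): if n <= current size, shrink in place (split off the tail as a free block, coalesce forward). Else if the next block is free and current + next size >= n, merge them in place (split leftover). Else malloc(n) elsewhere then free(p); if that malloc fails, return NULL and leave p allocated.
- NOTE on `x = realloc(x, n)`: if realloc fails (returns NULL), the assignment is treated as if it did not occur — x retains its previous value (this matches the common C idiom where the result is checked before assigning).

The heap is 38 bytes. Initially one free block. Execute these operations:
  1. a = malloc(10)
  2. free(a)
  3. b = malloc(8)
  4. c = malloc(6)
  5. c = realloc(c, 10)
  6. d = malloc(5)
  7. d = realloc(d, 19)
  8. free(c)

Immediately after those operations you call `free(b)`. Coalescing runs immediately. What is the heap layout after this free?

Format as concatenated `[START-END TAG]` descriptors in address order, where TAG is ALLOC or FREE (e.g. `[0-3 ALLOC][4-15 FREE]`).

Answer: [0-17 FREE][18-36 ALLOC][37-37 FREE]

Derivation:
Op 1: a = malloc(10) -> a = 0; heap: [0-9 ALLOC][10-37 FREE]
Op 2: free(a) -> (freed a); heap: [0-37 FREE]
Op 3: b = malloc(8) -> b = 0; heap: [0-7 ALLOC][8-37 FREE]
Op 4: c = malloc(6) -> c = 8; heap: [0-7 ALLOC][8-13 ALLOC][14-37 FREE]
Op 5: c = realloc(c, 10) -> c = 8; heap: [0-7 ALLOC][8-17 ALLOC][18-37 FREE]
Op 6: d = malloc(5) -> d = 18; heap: [0-7 ALLOC][8-17 ALLOC][18-22 ALLOC][23-37 FREE]
Op 7: d = realloc(d, 19) -> d = 18; heap: [0-7 ALLOC][8-17 ALLOC][18-36 ALLOC][37-37 FREE]
Op 8: free(c) -> (freed c); heap: [0-7 ALLOC][8-17 FREE][18-36 ALLOC][37-37 FREE]
free(b): b = 0 -> block [0-7 ALLOC]; mark free, coalesce with adjacent free neighbors -> [0-17 FREE][18-36 ALLOC][37-37 FREE]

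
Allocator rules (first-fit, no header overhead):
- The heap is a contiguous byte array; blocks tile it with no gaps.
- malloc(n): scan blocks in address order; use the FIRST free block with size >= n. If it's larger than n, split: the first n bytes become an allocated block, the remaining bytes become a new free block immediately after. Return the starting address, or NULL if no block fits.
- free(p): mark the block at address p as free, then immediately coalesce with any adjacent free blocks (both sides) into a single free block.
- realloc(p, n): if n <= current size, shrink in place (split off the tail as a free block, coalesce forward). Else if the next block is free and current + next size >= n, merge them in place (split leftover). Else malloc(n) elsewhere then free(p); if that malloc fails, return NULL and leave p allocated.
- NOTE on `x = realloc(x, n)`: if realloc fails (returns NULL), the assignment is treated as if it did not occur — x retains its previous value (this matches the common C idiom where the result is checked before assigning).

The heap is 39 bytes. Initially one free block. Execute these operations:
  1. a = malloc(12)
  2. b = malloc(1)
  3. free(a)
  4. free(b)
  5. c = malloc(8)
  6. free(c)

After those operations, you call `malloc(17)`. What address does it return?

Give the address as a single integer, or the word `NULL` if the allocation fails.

Op 1: a = malloc(12) -> a = 0; heap: [0-11 ALLOC][12-38 FREE]
Op 2: b = malloc(1) -> b = 12; heap: [0-11 ALLOC][12-12 ALLOC][13-38 FREE]
Op 3: free(a) -> (freed a); heap: [0-11 FREE][12-12 ALLOC][13-38 FREE]
Op 4: free(b) -> (freed b); heap: [0-38 FREE]
Op 5: c = malloc(8) -> c = 0; heap: [0-7 ALLOC][8-38 FREE]
Op 6: free(c) -> (freed c); heap: [0-38 FREE]
malloc(17): first-fit scan over [0-38 FREE] -> 0

Answer: 0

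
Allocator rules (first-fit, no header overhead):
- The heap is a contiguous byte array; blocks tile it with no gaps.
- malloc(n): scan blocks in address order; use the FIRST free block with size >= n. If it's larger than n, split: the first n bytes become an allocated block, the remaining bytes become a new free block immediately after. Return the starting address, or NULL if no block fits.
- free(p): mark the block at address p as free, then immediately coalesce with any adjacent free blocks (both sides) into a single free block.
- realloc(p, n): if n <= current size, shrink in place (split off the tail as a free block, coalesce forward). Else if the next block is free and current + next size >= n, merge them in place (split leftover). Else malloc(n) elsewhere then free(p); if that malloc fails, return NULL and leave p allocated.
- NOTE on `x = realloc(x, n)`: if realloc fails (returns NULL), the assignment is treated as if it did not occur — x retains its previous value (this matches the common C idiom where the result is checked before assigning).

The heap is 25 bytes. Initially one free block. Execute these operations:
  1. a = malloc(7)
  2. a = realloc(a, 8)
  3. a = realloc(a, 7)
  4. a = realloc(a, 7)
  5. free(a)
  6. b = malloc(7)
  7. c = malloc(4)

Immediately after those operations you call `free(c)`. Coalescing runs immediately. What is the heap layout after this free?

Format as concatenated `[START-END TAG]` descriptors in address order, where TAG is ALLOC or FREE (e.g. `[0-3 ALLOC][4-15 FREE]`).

Answer: [0-6 ALLOC][7-24 FREE]

Derivation:
Op 1: a = malloc(7) -> a = 0; heap: [0-6 ALLOC][7-24 FREE]
Op 2: a = realloc(a, 8) -> a = 0; heap: [0-7 ALLOC][8-24 FREE]
Op 3: a = realloc(a, 7) -> a = 0; heap: [0-6 ALLOC][7-24 FREE]
Op 4: a = realloc(a, 7) -> a = 0; heap: [0-6 ALLOC][7-24 FREE]
Op 5: free(a) -> (freed a); heap: [0-24 FREE]
Op 6: b = malloc(7) -> b = 0; heap: [0-6 ALLOC][7-24 FREE]
Op 7: c = malloc(4) -> c = 7; heap: [0-6 ALLOC][7-10 ALLOC][11-24 FREE]
free(c): c = 7 -> block [7-10 ALLOC]; mark free, coalesce with adjacent free neighbors -> [0-6 ALLOC][7-24 FREE]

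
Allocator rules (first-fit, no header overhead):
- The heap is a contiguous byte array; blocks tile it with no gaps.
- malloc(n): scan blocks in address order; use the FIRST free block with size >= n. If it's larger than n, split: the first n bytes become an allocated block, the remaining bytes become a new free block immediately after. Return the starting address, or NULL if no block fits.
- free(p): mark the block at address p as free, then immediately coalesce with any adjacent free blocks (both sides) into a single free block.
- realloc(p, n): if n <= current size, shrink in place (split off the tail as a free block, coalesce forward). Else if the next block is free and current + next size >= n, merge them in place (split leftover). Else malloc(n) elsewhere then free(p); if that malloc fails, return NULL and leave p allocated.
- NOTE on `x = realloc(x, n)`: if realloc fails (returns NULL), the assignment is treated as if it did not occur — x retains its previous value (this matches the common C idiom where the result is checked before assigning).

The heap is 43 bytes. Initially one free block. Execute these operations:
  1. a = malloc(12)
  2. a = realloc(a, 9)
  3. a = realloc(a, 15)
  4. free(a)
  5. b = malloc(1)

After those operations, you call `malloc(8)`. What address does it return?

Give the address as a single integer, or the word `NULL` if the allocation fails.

Answer: 1

Derivation:
Op 1: a = malloc(12) -> a = 0; heap: [0-11 ALLOC][12-42 FREE]
Op 2: a = realloc(a, 9) -> a = 0; heap: [0-8 ALLOC][9-42 FREE]
Op 3: a = realloc(a, 15) -> a = 0; heap: [0-14 ALLOC][15-42 FREE]
Op 4: free(a) -> (freed a); heap: [0-42 FREE]
Op 5: b = malloc(1) -> b = 0; heap: [0-0 ALLOC][1-42 FREE]
malloc(8): first-fit scan over [0-0 ALLOC][1-42 FREE] -> 1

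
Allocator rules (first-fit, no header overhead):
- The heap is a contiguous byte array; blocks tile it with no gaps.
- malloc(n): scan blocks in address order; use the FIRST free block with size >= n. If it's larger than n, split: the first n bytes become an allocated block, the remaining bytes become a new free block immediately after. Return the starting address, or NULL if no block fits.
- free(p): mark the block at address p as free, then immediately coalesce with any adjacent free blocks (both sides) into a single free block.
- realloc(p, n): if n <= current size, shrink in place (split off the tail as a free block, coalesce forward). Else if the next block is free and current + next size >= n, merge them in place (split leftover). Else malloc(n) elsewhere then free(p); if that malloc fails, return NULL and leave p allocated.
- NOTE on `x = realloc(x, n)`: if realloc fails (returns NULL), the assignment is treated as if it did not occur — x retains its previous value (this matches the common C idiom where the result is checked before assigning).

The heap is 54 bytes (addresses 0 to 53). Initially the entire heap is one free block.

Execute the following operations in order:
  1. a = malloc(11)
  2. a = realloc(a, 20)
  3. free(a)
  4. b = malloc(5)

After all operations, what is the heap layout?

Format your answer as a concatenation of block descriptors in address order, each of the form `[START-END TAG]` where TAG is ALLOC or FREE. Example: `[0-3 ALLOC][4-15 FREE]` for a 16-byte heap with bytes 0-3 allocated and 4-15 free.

Answer: [0-4 ALLOC][5-53 FREE]

Derivation:
Op 1: a = malloc(11) -> a = 0; heap: [0-10 ALLOC][11-53 FREE]
Op 2: a = realloc(a, 20) -> a = 0; heap: [0-19 ALLOC][20-53 FREE]
Op 3: free(a) -> (freed a); heap: [0-53 FREE]
Op 4: b = malloc(5) -> b = 0; heap: [0-4 ALLOC][5-53 FREE]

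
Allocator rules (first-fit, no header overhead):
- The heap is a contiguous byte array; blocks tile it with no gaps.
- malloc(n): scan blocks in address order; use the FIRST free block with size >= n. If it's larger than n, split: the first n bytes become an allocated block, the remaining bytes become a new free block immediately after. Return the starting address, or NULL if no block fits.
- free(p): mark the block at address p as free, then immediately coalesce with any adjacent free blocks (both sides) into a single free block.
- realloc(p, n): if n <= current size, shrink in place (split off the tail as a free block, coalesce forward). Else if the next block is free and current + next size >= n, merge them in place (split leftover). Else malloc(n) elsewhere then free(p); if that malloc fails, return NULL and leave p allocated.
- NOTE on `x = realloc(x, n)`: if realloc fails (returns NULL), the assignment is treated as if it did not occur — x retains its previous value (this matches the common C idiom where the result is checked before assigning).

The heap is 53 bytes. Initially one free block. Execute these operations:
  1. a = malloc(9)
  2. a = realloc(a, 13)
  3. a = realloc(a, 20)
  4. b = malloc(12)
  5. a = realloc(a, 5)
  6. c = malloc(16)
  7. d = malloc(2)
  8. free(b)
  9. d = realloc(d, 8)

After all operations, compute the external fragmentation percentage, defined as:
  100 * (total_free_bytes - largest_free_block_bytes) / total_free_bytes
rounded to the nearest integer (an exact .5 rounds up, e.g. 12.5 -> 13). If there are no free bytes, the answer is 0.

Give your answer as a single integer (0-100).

Op 1: a = malloc(9) -> a = 0; heap: [0-8 ALLOC][9-52 FREE]
Op 2: a = realloc(a, 13) -> a = 0; heap: [0-12 ALLOC][13-52 FREE]
Op 3: a = realloc(a, 20) -> a = 0; heap: [0-19 ALLOC][20-52 FREE]
Op 4: b = malloc(12) -> b = 20; heap: [0-19 ALLOC][20-31 ALLOC][32-52 FREE]
Op 5: a = realloc(a, 5) -> a = 0; heap: [0-4 ALLOC][5-19 FREE][20-31 ALLOC][32-52 FREE]
Op 6: c = malloc(16) -> c = 32; heap: [0-4 ALLOC][5-19 FREE][20-31 ALLOC][32-47 ALLOC][48-52 FREE]
Op 7: d = malloc(2) -> d = 5; heap: [0-4 ALLOC][5-6 ALLOC][7-19 FREE][20-31 ALLOC][32-47 ALLOC][48-52 FREE]
Op 8: free(b) -> (freed b); heap: [0-4 ALLOC][5-6 ALLOC][7-31 FREE][32-47 ALLOC][48-52 FREE]
Op 9: d = realloc(d, 8) -> d = 5; heap: [0-4 ALLOC][5-12 ALLOC][13-31 FREE][32-47 ALLOC][48-52 FREE]
Free blocks: [19 5] total_free=24 largest=19 -> 100*(24-19)/24 = 500/24 ≈ 20.833 -> rounds to 21

Answer: 21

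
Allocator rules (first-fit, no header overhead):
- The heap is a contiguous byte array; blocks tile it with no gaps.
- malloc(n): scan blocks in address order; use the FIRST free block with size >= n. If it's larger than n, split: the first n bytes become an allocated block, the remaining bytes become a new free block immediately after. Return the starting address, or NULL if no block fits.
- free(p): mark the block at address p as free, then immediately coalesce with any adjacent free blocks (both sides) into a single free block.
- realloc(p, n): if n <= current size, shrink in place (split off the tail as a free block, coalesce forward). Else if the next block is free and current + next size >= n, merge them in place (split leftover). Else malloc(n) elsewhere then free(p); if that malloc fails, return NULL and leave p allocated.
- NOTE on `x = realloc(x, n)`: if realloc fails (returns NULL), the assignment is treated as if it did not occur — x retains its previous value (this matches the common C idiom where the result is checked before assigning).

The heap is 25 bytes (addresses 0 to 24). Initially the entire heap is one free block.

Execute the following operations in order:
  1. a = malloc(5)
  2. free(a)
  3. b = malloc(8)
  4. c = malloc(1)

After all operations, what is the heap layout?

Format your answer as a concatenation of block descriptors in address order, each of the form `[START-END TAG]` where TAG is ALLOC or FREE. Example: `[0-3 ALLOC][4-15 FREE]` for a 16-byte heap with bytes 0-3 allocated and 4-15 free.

Answer: [0-7 ALLOC][8-8 ALLOC][9-24 FREE]

Derivation:
Op 1: a = malloc(5) -> a = 0; heap: [0-4 ALLOC][5-24 FREE]
Op 2: free(a) -> (freed a); heap: [0-24 FREE]
Op 3: b = malloc(8) -> b = 0; heap: [0-7 ALLOC][8-24 FREE]
Op 4: c = malloc(1) -> c = 8; heap: [0-7 ALLOC][8-8 ALLOC][9-24 FREE]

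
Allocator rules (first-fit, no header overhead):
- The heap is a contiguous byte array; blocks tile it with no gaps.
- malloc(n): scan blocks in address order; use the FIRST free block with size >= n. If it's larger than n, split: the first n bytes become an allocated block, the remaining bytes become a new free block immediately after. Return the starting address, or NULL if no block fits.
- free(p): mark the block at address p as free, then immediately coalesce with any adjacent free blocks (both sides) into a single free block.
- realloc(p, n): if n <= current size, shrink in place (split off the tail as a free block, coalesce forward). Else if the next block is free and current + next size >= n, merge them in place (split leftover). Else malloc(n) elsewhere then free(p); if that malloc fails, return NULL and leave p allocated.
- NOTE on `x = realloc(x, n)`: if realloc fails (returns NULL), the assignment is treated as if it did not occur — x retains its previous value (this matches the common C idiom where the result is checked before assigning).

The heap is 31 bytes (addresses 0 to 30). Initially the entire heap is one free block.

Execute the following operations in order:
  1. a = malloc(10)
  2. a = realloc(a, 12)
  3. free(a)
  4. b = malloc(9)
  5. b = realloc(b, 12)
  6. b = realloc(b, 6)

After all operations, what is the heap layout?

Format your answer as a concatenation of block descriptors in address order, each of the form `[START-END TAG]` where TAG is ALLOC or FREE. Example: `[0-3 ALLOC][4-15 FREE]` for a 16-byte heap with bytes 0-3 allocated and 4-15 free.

Op 1: a = malloc(10) -> a = 0; heap: [0-9 ALLOC][10-30 FREE]
Op 2: a = realloc(a, 12) -> a = 0; heap: [0-11 ALLOC][12-30 FREE]
Op 3: free(a) -> (freed a); heap: [0-30 FREE]
Op 4: b = malloc(9) -> b = 0; heap: [0-8 ALLOC][9-30 FREE]
Op 5: b = realloc(b, 12) -> b = 0; heap: [0-11 ALLOC][12-30 FREE]
Op 6: b = realloc(b, 6) -> b = 0; heap: [0-5 ALLOC][6-30 FREE]

Answer: [0-5 ALLOC][6-30 FREE]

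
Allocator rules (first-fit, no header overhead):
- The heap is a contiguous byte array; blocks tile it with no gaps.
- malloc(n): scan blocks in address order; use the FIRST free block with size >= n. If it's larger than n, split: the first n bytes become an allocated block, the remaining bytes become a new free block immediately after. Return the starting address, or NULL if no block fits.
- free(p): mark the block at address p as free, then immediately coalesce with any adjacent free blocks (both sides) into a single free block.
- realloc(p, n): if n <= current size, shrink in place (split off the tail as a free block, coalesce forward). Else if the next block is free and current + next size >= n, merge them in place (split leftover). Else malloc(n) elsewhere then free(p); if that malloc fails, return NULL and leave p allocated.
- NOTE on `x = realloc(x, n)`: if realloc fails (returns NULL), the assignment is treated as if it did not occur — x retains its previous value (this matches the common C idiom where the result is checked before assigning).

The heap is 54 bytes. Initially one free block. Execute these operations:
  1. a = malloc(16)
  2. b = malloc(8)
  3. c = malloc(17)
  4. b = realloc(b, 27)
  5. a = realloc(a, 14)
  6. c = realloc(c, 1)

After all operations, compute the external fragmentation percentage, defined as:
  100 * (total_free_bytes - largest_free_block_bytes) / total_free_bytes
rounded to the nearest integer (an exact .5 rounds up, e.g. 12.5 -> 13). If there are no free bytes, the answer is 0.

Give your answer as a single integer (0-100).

Answer: 6

Derivation:
Op 1: a = malloc(16) -> a = 0; heap: [0-15 ALLOC][16-53 FREE]
Op 2: b = malloc(8) -> b = 16; heap: [0-15 ALLOC][16-23 ALLOC][24-53 FREE]
Op 3: c = malloc(17) -> c = 24; heap: [0-15 ALLOC][16-23 ALLOC][24-40 ALLOC][41-53 FREE]
Op 4: b = realloc(b, 27) -> NULL (b unchanged); heap: [0-15 ALLOC][16-23 ALLOC][24-40 ALLOC][41-53 FREE]
Op 5: a = realloc(a, 14) -> a = 0; heap: [0-13 ALLOC][14-15 FREE][16-23 ALLOC][24-40 ALLOC][41-53 FREE]
Op 6: c = realloc(c, 1) -> c = 24; heap: [0-13 ALLOC][14-15 FREE][16-23 ALLOC][24-24 ALLOC][25-53 FREE]
Free blocks: [2 29] total_free=31 largest=29 -> 100*(31-29)/31 = 200/31 ≈ 6.452 -> rounds to 6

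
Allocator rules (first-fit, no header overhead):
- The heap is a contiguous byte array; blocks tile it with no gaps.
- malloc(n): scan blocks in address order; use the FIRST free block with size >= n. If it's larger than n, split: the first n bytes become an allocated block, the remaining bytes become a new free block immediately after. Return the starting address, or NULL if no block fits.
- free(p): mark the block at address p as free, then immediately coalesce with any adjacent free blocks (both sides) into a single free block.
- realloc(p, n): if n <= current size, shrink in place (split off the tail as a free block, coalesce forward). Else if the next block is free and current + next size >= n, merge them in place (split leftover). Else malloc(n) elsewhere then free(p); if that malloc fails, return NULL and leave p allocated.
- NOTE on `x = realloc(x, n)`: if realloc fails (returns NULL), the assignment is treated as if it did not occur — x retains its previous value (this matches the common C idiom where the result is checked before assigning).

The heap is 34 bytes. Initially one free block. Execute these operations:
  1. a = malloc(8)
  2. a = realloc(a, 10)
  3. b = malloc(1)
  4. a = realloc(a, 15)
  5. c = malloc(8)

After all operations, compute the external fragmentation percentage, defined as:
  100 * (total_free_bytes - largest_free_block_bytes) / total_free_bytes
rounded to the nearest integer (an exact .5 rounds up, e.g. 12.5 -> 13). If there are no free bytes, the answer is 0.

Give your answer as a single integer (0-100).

Op 1: a = malloc(8) -> a = 0; heap: [0-7 ALLOC][8-33 FREE]
Op 2: a = realloc(a, 10) -> a = 0; heap: [0-9 ALLOC][10-33 FREE]
Op 3: b = malloc(1) -> b = 10; heap: [0-9 ALLOC][10-10 ALLOC][11-33 FREE]
Op 4: a = realloc(a, 15) -> a = 11; heap: [0-9 FREE][10-10 ALLOC][11-25 ALLOC][26-33 FREE]
Op 5: c = malloc(8) -> c = 0; heap: [0-7 ALLOC][8-9 FREE][10-10 ALLOC][11-25 ALLOC][26-33 FREE]
Free blocks: [2 8] total_free=10 largest=8 -> 100*(10-8)/10 = 200/10 = 20

Answer: 20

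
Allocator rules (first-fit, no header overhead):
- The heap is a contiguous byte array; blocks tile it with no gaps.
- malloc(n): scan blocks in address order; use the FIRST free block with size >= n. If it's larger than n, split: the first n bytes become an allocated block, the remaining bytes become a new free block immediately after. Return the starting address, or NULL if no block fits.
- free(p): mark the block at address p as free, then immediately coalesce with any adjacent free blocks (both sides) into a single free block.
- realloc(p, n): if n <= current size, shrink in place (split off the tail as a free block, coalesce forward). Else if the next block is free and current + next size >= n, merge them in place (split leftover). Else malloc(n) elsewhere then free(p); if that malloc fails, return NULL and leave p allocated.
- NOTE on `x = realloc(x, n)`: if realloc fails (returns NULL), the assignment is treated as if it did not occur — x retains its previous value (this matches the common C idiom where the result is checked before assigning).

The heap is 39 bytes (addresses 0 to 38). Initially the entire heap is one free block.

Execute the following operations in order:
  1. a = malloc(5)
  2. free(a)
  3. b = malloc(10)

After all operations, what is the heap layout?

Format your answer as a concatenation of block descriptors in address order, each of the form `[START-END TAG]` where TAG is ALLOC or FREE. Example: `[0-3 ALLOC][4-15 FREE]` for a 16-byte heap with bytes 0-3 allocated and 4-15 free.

Answer: [0-9 ALLOC][10-38 FREE]

Derivation:
Op 1: a = malloc(5) -> a = 0; heap: [0-4 ALLOC][5-38 FREE]
Op 2: free(a) -> (freed a); heap: [0-38 FREE]
Op 3: b = malloc(10) -> b = 0; heap: [0-9 ALLOC][10-38 FREE]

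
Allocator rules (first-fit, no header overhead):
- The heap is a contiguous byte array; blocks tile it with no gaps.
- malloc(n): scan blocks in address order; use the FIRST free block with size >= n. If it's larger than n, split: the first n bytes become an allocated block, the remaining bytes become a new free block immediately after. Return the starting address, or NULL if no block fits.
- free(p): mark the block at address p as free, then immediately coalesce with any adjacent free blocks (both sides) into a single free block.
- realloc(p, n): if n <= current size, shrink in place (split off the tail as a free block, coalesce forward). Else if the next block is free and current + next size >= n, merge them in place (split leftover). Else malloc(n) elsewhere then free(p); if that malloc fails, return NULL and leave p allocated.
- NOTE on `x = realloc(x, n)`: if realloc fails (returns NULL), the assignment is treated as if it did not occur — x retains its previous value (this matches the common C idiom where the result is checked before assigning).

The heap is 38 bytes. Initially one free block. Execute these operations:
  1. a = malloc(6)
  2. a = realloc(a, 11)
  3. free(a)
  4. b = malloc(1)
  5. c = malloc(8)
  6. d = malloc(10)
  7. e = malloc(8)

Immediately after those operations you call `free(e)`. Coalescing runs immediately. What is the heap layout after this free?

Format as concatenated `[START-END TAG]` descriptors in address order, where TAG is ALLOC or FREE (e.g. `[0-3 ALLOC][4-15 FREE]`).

Op 1: a = malloc(6) -> a = 0; heap: [0-5 ALLOC][6-37 FREE]
Op 2: a = realloc(a, 11) -> a = 0; heap: [0-10 ALLOC][11-37 FREE]
Op 3: free(a) -> (freed a); heap: [0-37 FREE]
Op 4: b = malloc(1) -> b = 0; heap: [0-0 ALLOC][1-37 FREE]
Op 5: c = malloc(8) -> c = 1; heap: [0-0 ALLOC][1-8 ALLOC][9-37 FREE]
Op 6: d = malloc(10) -> d = 9; heap: [0-0 ALLOC][1-8 ALLOC][9-18 ALLOC][19-37 FREE]
Op 7: e = malloc(8) -> e = 19; heap: [0-0 ALLOC][1-8 ALLOC][9-18 ALLOC][19-26 ALLOC][27-37 FREE]
free(e): e = 19 -> block [19-26 ALLOC]; mark free, coalesce with adjacent free neighbors -> [0-0 ALLOC][1-8 ALLOC][9-18 ALLOC][19-37 FREE]

Answer: [0-0 ALLOC][1-8 ALLOC][9-18 ALLOC][19-37 FREE]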